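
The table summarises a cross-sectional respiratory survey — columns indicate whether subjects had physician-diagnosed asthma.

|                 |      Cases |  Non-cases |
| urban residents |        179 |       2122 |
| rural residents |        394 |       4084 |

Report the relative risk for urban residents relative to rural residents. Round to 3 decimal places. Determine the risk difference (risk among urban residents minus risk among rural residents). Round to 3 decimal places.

RR = 0.884; RD = -0.010

risk, urban residents = 179/2301 = 0.0778
risk, rural residents = 394/4478 = 0.0880
RR = 0.0778 / 0.0880 = 0.884
risk difference = 0.0778 − 0.0880 = -0.010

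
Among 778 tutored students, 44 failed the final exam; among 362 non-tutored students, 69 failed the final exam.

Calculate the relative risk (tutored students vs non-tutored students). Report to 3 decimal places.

RR: 0.297

risk, tutored students = 44/778 = 0.0566
risk, non-tutored students = 69/362 = 0.1906
RR = 0.0566 / 0.1906 = 0.297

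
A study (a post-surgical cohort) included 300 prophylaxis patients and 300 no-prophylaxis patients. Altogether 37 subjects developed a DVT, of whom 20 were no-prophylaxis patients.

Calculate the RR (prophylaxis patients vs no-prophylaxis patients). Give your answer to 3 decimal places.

prophylaxis patients with the outcome: 37 − 20 = 17
prophylaxis patients without the outcome: 300 − 17 = 283
no-prophylaxis patients without the outcome: 300 − 20 = 280
risk, prophylaxis patients = 17/300 = 0.0567
risk, no-prophylaxis patients = 20/300 = 0.0667
RR = 0.0567 / 0.0667 = 0.850

RR: 0.850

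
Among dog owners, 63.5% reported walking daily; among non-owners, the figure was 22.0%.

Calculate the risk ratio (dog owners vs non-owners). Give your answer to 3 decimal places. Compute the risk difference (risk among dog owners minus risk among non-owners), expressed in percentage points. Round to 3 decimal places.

RR = 2.886; RD = 41.500

RR = 0.6350 / 0.2200 = 2.886
risk difference = 0.6350 − 0.2200 = 0.4150 → 41.500 percentage points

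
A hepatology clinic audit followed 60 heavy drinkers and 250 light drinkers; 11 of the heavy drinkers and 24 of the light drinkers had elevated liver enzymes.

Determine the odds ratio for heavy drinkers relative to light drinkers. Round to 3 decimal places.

OR = (11 × 226) / (49 × 24) = 2486/1176 ≈ 2.114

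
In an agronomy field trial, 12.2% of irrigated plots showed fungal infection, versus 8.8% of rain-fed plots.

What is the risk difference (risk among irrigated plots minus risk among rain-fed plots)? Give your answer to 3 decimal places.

risk difference = 0.1220 − 0.0880 = 0.034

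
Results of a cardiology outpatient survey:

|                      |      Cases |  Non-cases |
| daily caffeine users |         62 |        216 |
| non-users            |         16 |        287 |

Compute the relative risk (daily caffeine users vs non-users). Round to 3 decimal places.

4.223

risk, daily caffeine users = 62/278 = 0.2230
risk, non-users = 16/303 = 0.0528
RR = 0.2230 / 0.0528 = 4.223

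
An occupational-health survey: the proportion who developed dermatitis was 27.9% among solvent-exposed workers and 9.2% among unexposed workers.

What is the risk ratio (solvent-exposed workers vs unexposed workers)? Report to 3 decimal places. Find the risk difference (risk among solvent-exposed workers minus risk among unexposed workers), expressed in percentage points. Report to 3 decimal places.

RR = 3.033; RD = 18.700

RR = 0.2790 / 0.0920 = 3.033
risk difference = 0.2790 − 0.0920 = 0.1870 → 18.700 percentage points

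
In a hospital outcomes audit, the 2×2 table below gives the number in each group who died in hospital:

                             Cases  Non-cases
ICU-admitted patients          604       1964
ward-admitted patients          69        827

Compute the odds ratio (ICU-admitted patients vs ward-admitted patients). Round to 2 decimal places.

OR = (604 × 827) / (1964 × 69) = 499508/135516 ≈ 3.69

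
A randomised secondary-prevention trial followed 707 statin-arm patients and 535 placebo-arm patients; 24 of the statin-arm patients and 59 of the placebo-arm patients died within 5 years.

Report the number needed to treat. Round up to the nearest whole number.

14

risk, statin-arm patients = 24/707 = 0.033946
risk, placebo-arm patients = 59/535 = 0.110280
absolute risk difference = 0.076334
1 / 0.076334 = 13.100 → round up → 14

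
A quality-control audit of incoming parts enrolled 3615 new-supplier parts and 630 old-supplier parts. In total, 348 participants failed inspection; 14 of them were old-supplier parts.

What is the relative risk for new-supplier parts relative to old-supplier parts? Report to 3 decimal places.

new-supplier parts with the outcome: 348 − 14 = 334
new-supplier parts without the outcome: 3615 − 334 = 3281
old-supplier parts without the outcome: 630 − 14 = 616
risk, new-supplier parts = 334/3615 = 0.09239
risk, old-supplier parts = 14/630 = 0.02222
RR = 0.09239 / 0.02222 = 4.158

RR: 4.158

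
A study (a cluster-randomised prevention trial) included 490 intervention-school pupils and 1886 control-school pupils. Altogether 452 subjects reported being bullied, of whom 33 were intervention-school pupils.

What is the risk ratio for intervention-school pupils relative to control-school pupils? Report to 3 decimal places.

intervention-school pupils without the outcome: 490 − 33 = 457
control-school pupils with the outcome: 452 − 33 = 419
control-school pupils without the outcome: 1886 − 419 = 1467
risk, intervention-school pupils = 33/490 = 0.0673
risk, control-school pupils = 419/1886 = 0.2222
RR = 0.0673 / 0.2222 = 0.303

RR: 0.303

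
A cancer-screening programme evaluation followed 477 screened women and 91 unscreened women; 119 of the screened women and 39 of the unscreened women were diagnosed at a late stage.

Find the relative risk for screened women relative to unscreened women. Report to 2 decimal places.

0.58

risk, screened women = 119/477 = 0.2495
risk, unscreened women = 39/91 = 0.4286
RR = 0.2495 / 0.4286 = 0.58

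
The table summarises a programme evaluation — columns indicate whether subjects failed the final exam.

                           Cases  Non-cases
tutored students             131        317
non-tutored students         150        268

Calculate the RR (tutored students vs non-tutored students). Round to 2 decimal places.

risk, tutored students = 131/448 = 0.2924
risk, non-tutored students = 150/418 = 0.3589
RR = 0.2924 / 0.3589 = 0.81

RR = 0.81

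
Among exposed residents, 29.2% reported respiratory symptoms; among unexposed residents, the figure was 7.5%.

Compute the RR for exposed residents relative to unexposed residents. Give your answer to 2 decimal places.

RR = 0.2920 / 0.0750 = 3.89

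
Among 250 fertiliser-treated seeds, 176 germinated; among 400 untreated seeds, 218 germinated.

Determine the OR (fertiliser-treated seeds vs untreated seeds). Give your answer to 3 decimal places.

odds, fertiliser-treated seeds = 176/74 = 2.3784
odds, untreated seeds = 218/182 = 1.1978
OR = 2.3784 / 1.1978 = 1.986

1.986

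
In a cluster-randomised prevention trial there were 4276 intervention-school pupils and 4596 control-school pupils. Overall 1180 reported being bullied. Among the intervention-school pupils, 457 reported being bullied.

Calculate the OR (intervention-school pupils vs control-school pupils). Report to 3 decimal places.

0.641

intervention-school pupils without the outcome: 4276 − 457 = 3819
control-school pupils with the outcome: 1180 − 457 = 723
control-school pupils without the outcome: 4596 − 723 = 3873
odds, intervention-school pupils = 457/3819 = 0.1197
odds, control-school pupils = 723/3873 = 0.1867
OR = 0.1197 / 0.1867 = 0.641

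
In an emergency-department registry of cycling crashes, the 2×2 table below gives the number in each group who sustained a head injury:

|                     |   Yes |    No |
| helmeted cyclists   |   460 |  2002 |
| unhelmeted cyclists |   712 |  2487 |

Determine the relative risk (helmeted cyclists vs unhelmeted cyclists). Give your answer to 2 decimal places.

0.84

risk, helmeted cyclists = 460/2462 = 0.1868
risk, unhelmeted cyclists = 712/3199 = 0.2226
RR = 0.1868 / 0.2226 = 0.84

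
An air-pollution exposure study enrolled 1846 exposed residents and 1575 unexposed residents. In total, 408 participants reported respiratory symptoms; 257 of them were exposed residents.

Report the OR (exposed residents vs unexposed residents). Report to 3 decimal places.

exposed residents without the outcome: 1846 − 257 = 1589
unexposed residents with the outcome: 408 − 257 = 151
unexposed residents without the outcome: 1575 − 151 = 1424
OR = (257 × 1424) / (1589 × 151) = 365968/239939 ≈ 1.525

OR = 1.525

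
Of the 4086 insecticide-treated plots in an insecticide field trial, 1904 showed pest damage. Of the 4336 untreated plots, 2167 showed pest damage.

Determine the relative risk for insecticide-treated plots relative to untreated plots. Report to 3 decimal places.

0.932

risk, insecticide-treated plots = 1904/4086 = 0.4660
risk, untreated plots = 2167/4336 = 0.4998
RR = 0.4660 / 0.4998 = 0.932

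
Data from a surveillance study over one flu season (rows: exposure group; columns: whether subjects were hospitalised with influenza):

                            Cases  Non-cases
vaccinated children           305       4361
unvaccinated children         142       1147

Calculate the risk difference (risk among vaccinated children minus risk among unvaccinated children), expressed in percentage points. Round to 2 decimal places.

risk, vaccinated children = 305/4666 = 0.0654
risk, unvaccinated children = 142/1289 = 0.1102
risk difference = 0.0654 − 0.1102 = -0.0448 → -4.48 percentage points

-4.48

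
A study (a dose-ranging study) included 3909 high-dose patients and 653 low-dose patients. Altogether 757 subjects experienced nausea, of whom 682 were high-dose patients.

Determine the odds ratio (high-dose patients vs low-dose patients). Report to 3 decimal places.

high-dose patients without the outcome: 3909 − 682 = 3227
low-dose patients with the outcome: 757 − 682 = 75
low-dose patients without the outcome: 653 − 75 = 578
OR = (682 × 578) / (3227 × 75) = 394196/242025 ≈ 1.629

OR ≈ 1.629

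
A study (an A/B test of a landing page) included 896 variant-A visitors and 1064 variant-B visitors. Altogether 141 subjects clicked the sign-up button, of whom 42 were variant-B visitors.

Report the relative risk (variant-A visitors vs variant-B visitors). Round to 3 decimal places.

RR = 2.799

variant-A visitors with the outcome: 141 − 42 = 99
variant-A visitors without the outcome: 896 − 99 = 797
variant-B visitors without the outcome: 1064 − 42 = 1022
risk, variant-A visitors = 99/896 = 0.11049
risk, variant-B visitors = 42/1064 = 0.03947
RR = 0.11049 / 0.03947 = 2.799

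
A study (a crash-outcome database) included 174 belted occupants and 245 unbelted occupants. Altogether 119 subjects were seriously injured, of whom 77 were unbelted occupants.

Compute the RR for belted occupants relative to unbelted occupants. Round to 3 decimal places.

0.768

belted occupants with the outcome: 119 − 77 = 42
belted occupants without the outcome: 174 − 42 = 132
unbelted occupants without the outcome: 245 − 77 = 168
risk, belted occupants = 42/174 = 0.2414
risk, unbelted occupants = 77/245 = 0.3143
RR = 0.2414 / 0.3143 = 0.768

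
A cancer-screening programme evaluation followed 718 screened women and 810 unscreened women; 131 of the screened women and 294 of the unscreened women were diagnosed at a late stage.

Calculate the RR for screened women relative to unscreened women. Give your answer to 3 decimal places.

risk, screened women = 131/718 = 0.1825
risk, unscreened women = 294/810 = 0.3630
RR = 0.1825 / 0.3630 = 0.503

RR ≈ 0.503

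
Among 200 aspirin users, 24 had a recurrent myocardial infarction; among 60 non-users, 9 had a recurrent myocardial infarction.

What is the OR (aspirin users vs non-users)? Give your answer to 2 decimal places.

OR = (24 × 51) / (176 × 9) = 1224/1584 ≈ 0.77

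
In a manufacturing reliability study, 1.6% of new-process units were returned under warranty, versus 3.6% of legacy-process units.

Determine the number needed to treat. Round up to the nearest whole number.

absolute risk difference = 0.020000
1 / 0.020000 = 50.000 → round up → 50

50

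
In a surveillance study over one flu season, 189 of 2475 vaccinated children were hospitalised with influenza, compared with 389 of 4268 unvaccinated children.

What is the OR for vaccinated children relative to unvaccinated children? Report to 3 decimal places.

OR = (189 × 3879) / (2286 × 389) = 733131/889254 ≈ 0.824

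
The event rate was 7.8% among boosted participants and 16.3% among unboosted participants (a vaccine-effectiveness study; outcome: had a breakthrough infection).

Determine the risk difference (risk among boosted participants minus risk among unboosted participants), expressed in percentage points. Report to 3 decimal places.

risk difference = 0.0780 − 0.1630 = -0.0850 → -8.500 percentage points

RD ≈ -8.500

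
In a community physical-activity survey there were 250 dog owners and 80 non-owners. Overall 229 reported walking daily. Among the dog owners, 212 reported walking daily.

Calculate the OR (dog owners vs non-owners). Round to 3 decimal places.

20.675

dog owners without the outcome: 250 − 212 = 38
non-owners with the outcome: 229 − 212 = 17
non-owners without the outcome: 80 − 17 = 63
OR = (212 × 63) / (38 × 17) = 13356/646 ≈ 20.675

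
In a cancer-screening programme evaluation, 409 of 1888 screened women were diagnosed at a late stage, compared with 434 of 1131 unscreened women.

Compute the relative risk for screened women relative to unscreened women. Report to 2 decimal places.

risk, screened women = 409/1888 = 0.2166
risk, unscreened women = 434/1131 = 0.3837
RR = 0.2166 / 0.3837 = 0.56

0.56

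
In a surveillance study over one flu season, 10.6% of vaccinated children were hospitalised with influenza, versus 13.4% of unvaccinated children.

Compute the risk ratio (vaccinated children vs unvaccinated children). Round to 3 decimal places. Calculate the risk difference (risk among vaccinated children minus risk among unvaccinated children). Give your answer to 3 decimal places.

RR = 0.791; RD = -0.028

RR = 0.1060 / 0.1340 = 0.791
risk difference = 0.1060 − 0.1340 = -0.028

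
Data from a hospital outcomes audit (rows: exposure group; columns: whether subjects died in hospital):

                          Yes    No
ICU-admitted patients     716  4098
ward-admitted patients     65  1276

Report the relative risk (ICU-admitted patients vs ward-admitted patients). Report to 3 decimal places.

RR = 3.068

risk, ICU-admitted patients = 716/4814 = 0.14873
risk, ward-admitted patients = 65/1341 = 0.04847
RR = 0.14873 / 0.04847 = 3.068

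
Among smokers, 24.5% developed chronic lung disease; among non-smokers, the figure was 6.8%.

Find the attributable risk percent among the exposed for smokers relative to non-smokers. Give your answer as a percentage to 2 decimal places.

AR% = (0.2450 − 0.0680) / 0.2450 = 0.7224 → 72.24%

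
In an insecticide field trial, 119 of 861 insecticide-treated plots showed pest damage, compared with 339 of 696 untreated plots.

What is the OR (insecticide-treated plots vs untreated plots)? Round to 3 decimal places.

OR = (119 × 357) / (742 × 339) = 42483/251538 ≈ 0.169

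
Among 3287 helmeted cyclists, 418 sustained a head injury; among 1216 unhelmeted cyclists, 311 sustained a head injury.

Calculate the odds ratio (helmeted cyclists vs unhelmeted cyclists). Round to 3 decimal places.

OR = (418 × 905) / (2869 × 311) = 378290/892259 ≈ 0.424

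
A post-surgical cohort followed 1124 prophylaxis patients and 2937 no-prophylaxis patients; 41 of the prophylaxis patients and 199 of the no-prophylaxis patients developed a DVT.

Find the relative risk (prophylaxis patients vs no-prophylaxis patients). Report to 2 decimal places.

risk, prophylaxis patients = 41/1124 = 0.03648
risk, no-prophylaxis patients = 199/2937 = 0.06776
RR = 0.03648 / 0.06776 = 0.54

0.54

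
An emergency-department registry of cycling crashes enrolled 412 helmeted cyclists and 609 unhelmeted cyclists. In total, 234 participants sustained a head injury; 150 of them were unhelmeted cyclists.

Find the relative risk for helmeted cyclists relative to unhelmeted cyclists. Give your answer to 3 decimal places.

helmeted cyclists with the outcome: 234 − 150 = 84
helmeted cyclists without the outcome: 412 − 84 = 328
unhelmeted cyclists without the outcome: 609 − 150 = 459
risk, helmeted cyclists = 84/412 = 0.2039
risk, unhelmeted cyclists = 150/609 = 0.2463
RR = 0.2039 / 0.2463 = 0.828

0.828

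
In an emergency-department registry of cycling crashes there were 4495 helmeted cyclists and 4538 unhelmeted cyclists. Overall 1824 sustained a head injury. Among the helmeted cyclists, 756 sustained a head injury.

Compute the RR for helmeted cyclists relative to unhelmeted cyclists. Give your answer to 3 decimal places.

0.715

helmeted cyclists without the outcome: 4495 − 756 = 3739
unhelmeted cyclists with the outcome: 1824 − 756 = 1068
unhelmeted cyclists without the outcome: 4538 − 1068 = 3470
risk, helmeted cyclists = 756/4495 = 0.1682
risk, unhelmeted cyclists = 1068/4538 = 0.2353
RR = 0.1682 / 0.2353 = 0.715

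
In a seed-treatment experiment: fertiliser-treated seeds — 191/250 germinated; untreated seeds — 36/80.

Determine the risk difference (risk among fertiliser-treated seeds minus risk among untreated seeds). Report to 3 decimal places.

risk, fertiliser-treated seeds = 191/250 = 0.7640
risk, untreated seeds = 36/80 = 0.4500
risk difference = 0.7640 − 0.4500 = 0.314

RD: 0.314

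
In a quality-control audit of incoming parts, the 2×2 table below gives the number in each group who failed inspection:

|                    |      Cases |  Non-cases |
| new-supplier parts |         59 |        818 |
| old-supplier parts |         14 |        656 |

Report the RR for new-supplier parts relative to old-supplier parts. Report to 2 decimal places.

3.22

risk, new-supplier parts = 59/877 = 0.06727
risk, old-supplier parts = 14/670 = 0.02090
RR = 0.06727 / 0.02090 = 3.22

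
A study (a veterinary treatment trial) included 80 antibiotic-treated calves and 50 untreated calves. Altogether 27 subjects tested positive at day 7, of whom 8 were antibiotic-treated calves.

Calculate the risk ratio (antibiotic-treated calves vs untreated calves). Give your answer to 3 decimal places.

RR ≈ 0.263

antibiotic-treated calves without the outcome: 80 − 8 = 72
untreated calves with the outcome: 27 − 8 = 19
untreated calves without the outcome: 50 − 19 = 31
risk, antibiotic-treated calves = 8/80 = 0.1000
risk, untreated calves = 19/50 = 0.3800
RR = 0.1000 / 0.3800 = 0.263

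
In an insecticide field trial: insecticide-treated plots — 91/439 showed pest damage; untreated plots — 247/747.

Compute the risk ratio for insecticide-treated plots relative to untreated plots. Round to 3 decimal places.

risk, insecticide-treated plots = 91/439 = 0.2073
risk, untreated plots = 247/747 = 0.3307
RR = 0.2073 / 0.3307 = 0.627

RR: 0.627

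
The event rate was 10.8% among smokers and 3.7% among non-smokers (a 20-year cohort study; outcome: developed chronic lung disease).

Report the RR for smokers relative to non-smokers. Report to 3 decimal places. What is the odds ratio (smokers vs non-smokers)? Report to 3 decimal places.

RR = 0.10800 / 0.03700 = 2.919
odds, smokers = 0.10800/0.89200 = 0.12108
odds, non-smokers = 0.03700/0.96300 = 0.03842
OR = 0.12108 / 0.03842 = 3.151

RR = 2.919; OR = 3.151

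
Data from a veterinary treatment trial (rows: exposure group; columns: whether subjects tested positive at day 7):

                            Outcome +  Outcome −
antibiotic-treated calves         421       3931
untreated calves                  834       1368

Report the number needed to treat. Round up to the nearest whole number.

risk, antibiotic-treated calves = 421/4352 = 0.096737
risk, untreated calves = 834/2202 = 0.378747
absolute risk difference = 0.282009
1 / 0.282009 = 3.546 → round up → 4

4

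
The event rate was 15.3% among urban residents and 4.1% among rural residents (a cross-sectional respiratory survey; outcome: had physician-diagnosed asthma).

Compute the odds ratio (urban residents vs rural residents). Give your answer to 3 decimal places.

OR ≈ 4.225

odds, urban residents = 0.15300/0.84700 = 0.18064
odds, rural residents = 0.04100/0.95900 = 0.04275
OR = 0.18064 / 0.04275 = 4.225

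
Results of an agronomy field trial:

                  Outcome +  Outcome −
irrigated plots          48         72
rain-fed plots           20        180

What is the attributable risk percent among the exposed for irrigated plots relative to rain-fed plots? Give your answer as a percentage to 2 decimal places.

risk, irrigated plots = 48/120 = 0.4000
risk, rain-fed plots = 20/200 = 0.1000
AR% = (0.4000 − 0.1000) / 0.4000 = 0.7500 → 75.00%

AR%: 75.00%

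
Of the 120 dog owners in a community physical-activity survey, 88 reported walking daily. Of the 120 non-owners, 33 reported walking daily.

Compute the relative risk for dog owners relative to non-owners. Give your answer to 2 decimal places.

risk, dog owners = 88/120 = 0.7333
risk, non-owners = 33/120 = 0.2750
RR = 0.7333 / 0.2750 = 2.67

RR ≈ 2.67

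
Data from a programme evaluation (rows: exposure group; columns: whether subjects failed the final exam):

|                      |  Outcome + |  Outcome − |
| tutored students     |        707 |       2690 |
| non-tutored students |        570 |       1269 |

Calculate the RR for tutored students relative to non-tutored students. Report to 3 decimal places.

risk, tutored students = 707/3397 = 0.2081
risk, non-tutored students = 570/1839 = 0.3100
RR = 0.2081 / 0.3100 = 0.671

RR ≈ 0.671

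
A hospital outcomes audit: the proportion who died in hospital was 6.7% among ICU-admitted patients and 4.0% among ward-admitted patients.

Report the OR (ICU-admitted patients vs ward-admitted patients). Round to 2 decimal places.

odds, ICU-admitted patients = 0.06700/0.93300 = 0.07181
odds, ward-admitted patients = 0.04000/0.96000 = 0.04167
OR = 0.07181 / 0.04167 = 1.72

1.72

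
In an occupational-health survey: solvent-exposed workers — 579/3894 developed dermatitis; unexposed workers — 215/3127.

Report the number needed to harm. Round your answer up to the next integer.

risk, solvent-exposed workers = 579/3894 = 0.148690
risk, unexposed workers = 215/3127 = 0.068756
absolute risk difference = 0.079934
1 / 0.079934 = 12.510 → round up → 13

13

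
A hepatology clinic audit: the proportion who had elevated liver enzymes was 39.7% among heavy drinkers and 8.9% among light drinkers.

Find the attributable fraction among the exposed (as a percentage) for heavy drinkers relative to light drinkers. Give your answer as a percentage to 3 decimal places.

AR% = (0.3970 − 0.0890) / 0.3970 = 0.7758 → 77.582%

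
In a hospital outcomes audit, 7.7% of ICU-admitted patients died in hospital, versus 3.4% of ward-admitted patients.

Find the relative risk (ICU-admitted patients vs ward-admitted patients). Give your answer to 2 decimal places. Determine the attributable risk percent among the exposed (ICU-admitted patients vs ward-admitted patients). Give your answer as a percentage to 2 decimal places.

RR = 2.26; AR% = 55.84%

RR = 0.07700 / 0.03400 = 2.26
AR% = (0.07700 − 0.03400) / 0.07700 = 0.5584 → 55.84%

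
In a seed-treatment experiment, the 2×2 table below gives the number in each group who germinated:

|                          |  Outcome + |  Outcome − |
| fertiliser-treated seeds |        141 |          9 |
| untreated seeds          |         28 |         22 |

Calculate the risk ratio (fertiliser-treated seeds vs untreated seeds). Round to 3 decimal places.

risk, fertiliser-treated seeds = 141/150 = 0.9400
risk, untreated seeds = 28/50 = 0.5600
RR = 0.9400 / 0.5600 = 1.679

1.679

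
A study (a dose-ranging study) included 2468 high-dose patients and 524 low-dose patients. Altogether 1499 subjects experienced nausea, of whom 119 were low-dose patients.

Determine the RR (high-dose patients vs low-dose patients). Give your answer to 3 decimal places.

high-dose patients with the outcome: 1499 − 119 = 1380
high-dose patients without the outcome: 2468 − 1380 = 1088
low-dose patients without the outcome: 524 − 119 = 405
risk, high-dose patients = 1380/2468 = 0.5592
risk, low-dose patients = 119/524 = 0.2271
RR = 0.5592 / 0.2271 = 2.462

2.462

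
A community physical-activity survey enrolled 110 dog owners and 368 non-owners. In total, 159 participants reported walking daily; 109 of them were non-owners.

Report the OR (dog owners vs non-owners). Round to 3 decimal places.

1.980

dog owners with the outcome: 159 − 109 = 50
dog owners without the outcome: 110 − 50 = 60
non-owners without the outcome: 368 − 109 = 259
OR = (50 × 259) / (60 × 109) = 12950/6540 ≈ 1.980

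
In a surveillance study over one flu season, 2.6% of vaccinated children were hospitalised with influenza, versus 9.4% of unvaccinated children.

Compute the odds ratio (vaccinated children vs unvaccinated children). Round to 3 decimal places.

odds, vaccinated children = 0.02600/0.97400 = 0.02669
odds, unvaccinated children = 0.09400/0.90600 = 0.10375
OR = 0.02669 / 0.10375 = 0.257

OR: 0.257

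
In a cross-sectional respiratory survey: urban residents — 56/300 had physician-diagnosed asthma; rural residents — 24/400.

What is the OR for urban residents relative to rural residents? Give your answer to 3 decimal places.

OR = (56 × 376) / (244 × 24) = 21056/5856 ≈ 3.596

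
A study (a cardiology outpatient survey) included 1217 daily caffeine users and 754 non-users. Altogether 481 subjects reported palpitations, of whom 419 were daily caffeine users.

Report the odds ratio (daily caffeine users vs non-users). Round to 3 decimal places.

OR ≈ 5.860

daily caffeine users without the outcome: 1217 − 419 = 798
non-users with the outcome: 481 − 419 = 62
non-users without the outcome: 754 − 62 = 692
OR = (419 × 692) / (798 × 62) = 289948/49476 ≈ 5.860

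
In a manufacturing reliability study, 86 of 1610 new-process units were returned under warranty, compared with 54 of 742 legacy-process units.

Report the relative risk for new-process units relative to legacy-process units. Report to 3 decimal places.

0.734

risk, new-process units = 86/1610 = 0.0534
risk, legacy-process units = 54/742 = 0.0728
RR = 0.0534 / 0.0728 = 0.734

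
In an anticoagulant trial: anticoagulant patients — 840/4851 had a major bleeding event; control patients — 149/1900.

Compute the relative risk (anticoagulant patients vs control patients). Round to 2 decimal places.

RR ≈ 2.21

risk, anticoagulant patients = 840/4851 = 0.1732
risk, control patients = 149/1900 = 0.0784
RR = 0.1732 / 0.0784 = 2.21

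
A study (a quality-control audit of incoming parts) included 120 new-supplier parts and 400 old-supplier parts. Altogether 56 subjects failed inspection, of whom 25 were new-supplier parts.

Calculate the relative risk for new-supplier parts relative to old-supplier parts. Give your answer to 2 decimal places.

2.69

new-supplier parts without the outcome: 120 − 25 = 95
old-supplier parts with the outcome: 56 − 25 = 31
old-supplier parts without the outcome: 400 − 31 = 369
risk, new-supplier parts = 25/120 = 0.2083
risk, old-supplier parts = 31/400 = 0.0775
RR = 0.2083 / 0.0775 = 2.69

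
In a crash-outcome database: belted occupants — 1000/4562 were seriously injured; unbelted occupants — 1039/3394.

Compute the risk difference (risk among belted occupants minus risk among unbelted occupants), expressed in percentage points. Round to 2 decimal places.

-8.69

risk, belted occupants = 1000/4562 = 0.2192
risk, unbelted occupants = 1039/3394 = 0.3061
risk difference = 0.2192 − 0.3061 = -0.0869 → -8.69 percentage points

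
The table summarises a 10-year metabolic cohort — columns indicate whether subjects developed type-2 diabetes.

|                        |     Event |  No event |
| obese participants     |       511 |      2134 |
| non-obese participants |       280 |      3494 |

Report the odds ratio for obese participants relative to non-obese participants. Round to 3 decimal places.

OR = (511 × 3494) / (2134 × 280) = 1785434/597520 ≈ 2.988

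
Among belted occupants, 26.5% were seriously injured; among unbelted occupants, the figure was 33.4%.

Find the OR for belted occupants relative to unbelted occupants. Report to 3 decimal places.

odds, belted occupants = 0.2650/0.7350 = 0.3605
odds, unbelted occupants = 0.3340/0.6660 = 0.5015
OR = 0.3605 / 0.5015 = 0.719

0.719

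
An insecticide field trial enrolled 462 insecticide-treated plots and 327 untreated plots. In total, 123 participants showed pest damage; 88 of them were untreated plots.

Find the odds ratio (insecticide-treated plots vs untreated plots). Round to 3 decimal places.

OR: 0.223

insecticide-treated plots with the outcome: 123 − 88 = 35
insecticide-treated plots without the outcome: 462 − 35 = 427
untreated plots without the outcome: 327 − 88 = 239
odds, insecticide-treated plots = 35/427 = 0.0820
odds, untreated plots = 88/239 = 0.3682
OR = 0.0820 / 0.3682 = 0.223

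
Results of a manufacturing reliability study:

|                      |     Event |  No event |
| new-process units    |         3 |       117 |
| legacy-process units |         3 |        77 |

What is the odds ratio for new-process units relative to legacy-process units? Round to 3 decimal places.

OR = (3 × 77) / (117 × 3) = 231/351 ≈ 0.658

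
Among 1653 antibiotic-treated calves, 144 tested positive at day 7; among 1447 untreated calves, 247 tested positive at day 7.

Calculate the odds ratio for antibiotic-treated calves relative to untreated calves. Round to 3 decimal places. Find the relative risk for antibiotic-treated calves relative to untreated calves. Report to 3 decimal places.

odds, antibiotic-treated calves = 144/1509 = 0.0954
odds, untreated calves = 247/1200 = 0.2058
OR = 0.0954 / 0.2058 = 0.464
risk, antibiotic-treated calves = 144/1653 = 0.0871
risk, untreated calves = 247/1447 = 0.1707
RR = 0.0871 / 0.1707 = 0.510

OR = 0.464; RR = 0.510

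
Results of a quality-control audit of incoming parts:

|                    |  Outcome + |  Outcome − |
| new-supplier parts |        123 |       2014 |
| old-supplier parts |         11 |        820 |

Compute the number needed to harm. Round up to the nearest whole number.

risk, new-supplier parts = 123/2137 = 0.057557
risk, old-supplier parts = 11/831 = 0.013237
absolute risk difference = 0.044320
1 / 0.044320 = 22.563 → round up → 23

NNH = 23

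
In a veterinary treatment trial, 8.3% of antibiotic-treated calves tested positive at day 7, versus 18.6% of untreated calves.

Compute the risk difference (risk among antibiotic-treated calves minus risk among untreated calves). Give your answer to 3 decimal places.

risk difference = 0.0830 − 0.1860 = -0.103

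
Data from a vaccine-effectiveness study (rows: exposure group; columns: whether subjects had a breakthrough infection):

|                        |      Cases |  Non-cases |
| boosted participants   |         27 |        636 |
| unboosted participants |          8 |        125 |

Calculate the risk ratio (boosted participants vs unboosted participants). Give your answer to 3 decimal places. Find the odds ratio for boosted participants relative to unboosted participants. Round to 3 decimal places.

RR = 0.677; OR = 0.663

risk, boosted participants = 27/663 = 0.04072
risk, unboosted participants = 8/133 = 0.06015
RR = 0.04072 / 0.06015 = 0.677
OR = (27 × 125) / (636 × 8) = 3375/5088 ≈ 0.663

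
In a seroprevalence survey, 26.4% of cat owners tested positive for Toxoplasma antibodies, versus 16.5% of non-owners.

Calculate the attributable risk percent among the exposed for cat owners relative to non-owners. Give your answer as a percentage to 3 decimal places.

AR% = (0.2640 − 0.1650) / 0.2640 = 0.3750 → 37.500%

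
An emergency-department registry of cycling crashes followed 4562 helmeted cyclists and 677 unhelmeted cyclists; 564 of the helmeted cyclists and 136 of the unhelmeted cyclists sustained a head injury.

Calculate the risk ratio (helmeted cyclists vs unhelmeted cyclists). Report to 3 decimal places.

risk, helmeted cyclists = 564/4562 = 0.1236
risk, unhelmeted cyclists = 136/677 = 0.2009
RR = 0.1236 / 0.2009 = 0.615

RR ≈ 0.615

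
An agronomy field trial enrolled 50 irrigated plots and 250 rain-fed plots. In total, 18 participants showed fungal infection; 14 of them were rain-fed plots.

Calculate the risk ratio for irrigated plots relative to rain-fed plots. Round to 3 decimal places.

RR = 1.429

irrigated plots with the outcome: 18 − 14 = 4
irrigated plots without the outcome: 50 − 4 = 46
rain-fed plots without the outcome: 250 − 14 = 236
risk, irrigated plots = 4/50 = 0.0800
risk, rain-fed plots = 14/250 = 0.0560
RR = 0.0800 / 0.0560 = 1.429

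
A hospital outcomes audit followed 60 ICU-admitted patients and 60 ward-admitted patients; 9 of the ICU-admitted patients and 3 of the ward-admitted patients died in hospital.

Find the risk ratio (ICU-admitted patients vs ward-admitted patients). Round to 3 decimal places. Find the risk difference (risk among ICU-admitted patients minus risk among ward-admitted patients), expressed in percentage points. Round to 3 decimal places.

risk, ICU-admitted patients = 9/60 = 0.1500
risk, ward-admitted patients = 3/60 = 0.0500
RR = 0.1500 / 0.0500 = 3.000
risk difference = 0.1500 − 0.0500 = 0.1000 → 10.000 percentage points

RR = 3.000; RD = 10.000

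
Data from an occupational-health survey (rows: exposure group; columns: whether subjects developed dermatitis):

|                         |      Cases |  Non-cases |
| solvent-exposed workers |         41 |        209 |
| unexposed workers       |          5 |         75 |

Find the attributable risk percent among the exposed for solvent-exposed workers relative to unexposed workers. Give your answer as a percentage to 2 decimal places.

risk, solvent-exposed workers = 41/250 = 0.1640
risk, unexposed workers = 5/80 = 0.0625
AR% = (0.1640 − 0.0625) / 0.1640 = 0.6189 → 61.89%

61.89%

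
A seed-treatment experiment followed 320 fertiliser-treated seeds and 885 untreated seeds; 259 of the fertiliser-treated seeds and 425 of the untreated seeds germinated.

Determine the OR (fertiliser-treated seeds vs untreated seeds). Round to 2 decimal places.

OR = (259 × 460) / (61 × 425) = 119140/25925 ≈ 4.60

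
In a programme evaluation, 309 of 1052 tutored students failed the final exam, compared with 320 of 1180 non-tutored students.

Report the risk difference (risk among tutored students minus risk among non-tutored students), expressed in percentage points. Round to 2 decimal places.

RD ≈ 2.25

risk, tutored students = 309/1052 = 0.2937
risk, non-tutored students = 320/1180 = 0.2712
risk difference = 0.2937 − 0.2712 = 0.0225 → 2.25 percentage points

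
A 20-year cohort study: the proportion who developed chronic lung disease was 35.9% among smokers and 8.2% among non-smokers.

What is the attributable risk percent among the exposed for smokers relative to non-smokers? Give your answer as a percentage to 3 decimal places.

AR% = (0.3590 − 0.0820) / 0.3590 = 0.7716 → 77.159%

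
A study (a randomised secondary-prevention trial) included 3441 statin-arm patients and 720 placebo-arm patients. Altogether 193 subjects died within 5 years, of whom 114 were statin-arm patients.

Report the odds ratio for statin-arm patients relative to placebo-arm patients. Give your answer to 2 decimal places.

OR: 0.28

statin-arm patients without the outcome: 3441 − 114 = 3327
placebo-arm patients with the outcome: 193 − 114 = 79
placebo-arm patients without the outcome: 720 − 79 = 641
OR = (114 × 641) / (3327 × 79) = 73074/262833 ≈ 0.28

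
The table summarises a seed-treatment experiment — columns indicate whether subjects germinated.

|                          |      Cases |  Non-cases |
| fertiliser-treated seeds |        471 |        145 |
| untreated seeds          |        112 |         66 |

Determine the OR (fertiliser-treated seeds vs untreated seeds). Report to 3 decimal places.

OR = (471 × 66) / (145 × 112) = 31086/16240 ≈ 1.914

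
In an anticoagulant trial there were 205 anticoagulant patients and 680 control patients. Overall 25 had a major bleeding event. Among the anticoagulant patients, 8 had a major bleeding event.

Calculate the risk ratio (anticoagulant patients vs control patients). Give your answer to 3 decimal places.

1.561

anticoagulant patients without the outcome: 205 − 8 = 197
control patients with the outcome: 25 − 8 = 17
control patients without the outcome: 680 − 17 = 663
risk, anticoagulant patients = 8/205 = 0.03902
risk, control patients = 17/680 = 0.02500
RR = 0.03902 / 0.02500 = 1.561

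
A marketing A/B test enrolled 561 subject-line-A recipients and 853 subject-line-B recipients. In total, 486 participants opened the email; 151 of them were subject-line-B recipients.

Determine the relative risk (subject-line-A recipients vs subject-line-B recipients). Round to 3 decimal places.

RR ≈ 3.373

subject-line-A recipients with the outcome: 486 − 151 = 335
subject-line-A recipients without the outcome: 561 − 335 = 226
subject-line-B recipients without the outcome: 853 − 151 = 702
risk, subject-line-A recipients = 335/561 = 0.5971
risk, subject-line-B recipients = 151/853 = 0.1770
RR = 0.5971 / 0.1770 = 3.373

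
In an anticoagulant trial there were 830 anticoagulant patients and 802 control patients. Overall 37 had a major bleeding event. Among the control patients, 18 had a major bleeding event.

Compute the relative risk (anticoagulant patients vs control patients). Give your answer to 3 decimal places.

RR ≈ 1.020

anticoagulant patients with the outcome: 37 − 18 = 19
anticoagulant patients without the outcome: 830 − 19 = 811
control patients without the outcome: 802 − 18 = 784
risk, anticoagulant patients = 19/830 = 0.02289
risk, control patients = 18/802 = 0.02244
RR = 0.02289 / 0.02244 = 1.020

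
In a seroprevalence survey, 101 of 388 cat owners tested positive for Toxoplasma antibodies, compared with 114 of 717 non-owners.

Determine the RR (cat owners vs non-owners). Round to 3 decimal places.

RR ≈ 1.637

risk, cat owners = 101/388 = 0.2603
risk, non-owners = 114/717 = 0.1590
RR = 0.2603 / 0.1590 = 1.637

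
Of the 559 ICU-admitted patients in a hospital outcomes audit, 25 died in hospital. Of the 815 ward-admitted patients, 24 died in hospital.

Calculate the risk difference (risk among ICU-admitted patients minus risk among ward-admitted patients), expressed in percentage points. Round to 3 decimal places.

1.527

risk, ICU-admitted patients = 25/559 = 0.04472
risk, ward-admitted patients = 24/815 = 0.02945
risk difference = 0.04472 − 0.02945 = 0.01527 → 1.527 percentage points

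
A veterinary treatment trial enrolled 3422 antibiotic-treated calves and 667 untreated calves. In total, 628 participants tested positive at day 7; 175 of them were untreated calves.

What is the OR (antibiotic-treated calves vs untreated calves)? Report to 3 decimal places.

antibiotic-treated calves with the outcome: 628 − 175 = 453
antibiotic-treated calves without the outcome: 3422 − 453 = 2969
untreated calves without the outcome: 667 − 175 = 492
odds, antibiotic-treated calves = 453/2969 = 0.1526
odds, untreated calves = 175/492 = 0.3557
OR = 0.1526 / 0.3557 = 0.429

0.429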